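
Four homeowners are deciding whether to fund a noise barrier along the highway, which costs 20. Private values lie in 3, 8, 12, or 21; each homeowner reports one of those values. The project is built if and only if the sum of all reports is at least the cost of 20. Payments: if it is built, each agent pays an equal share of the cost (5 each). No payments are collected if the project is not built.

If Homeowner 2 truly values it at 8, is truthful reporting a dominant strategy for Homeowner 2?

No

Consider the case where Homeowner 1 reports 3, Homeowner 3 reports 3 and Homeowner 4 reports 3.
Truthful report 8: project not built, utility 0.
Report 12 instead: project built, pays 5, utility 8 - 5 = 3.
Since 3 > 0, reporting 12 is strictly better here, so truthful reporting is not dominant.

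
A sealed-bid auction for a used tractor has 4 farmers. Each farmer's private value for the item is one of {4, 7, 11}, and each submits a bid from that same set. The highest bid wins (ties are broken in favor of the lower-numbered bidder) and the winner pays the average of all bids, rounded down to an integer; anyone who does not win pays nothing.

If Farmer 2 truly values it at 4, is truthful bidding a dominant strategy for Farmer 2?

Check each profile of the others' bids and compare truth against every alternative bid.
Others bid (4, 7, 7): truth gives 0, best alternative gives -2.
Others bid (4, 4, 7): truth gives 0, best alternative gives -1.
Others bid (4, 7, 4): truth gives 0, best alternative gives -1.
Others bid (4, 4, 4): truth gives 0, best alternative gives 0.
Others bid (4, 4, 11): truth gives 0, best alternative gives 0.
Others bid (4, 7, 11): truth gives 0, best alternative gives 0.
(Remaining 21 profiles checked similarly; truth is weakly best in each.)
In every case the truthful bid is at least as good as any alternative, so it is a dominant strategy.

Yes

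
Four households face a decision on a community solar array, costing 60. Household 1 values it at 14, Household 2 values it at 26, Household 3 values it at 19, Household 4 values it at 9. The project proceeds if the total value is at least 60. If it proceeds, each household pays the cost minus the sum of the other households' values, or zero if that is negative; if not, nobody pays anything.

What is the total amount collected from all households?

36

Total value 68 ≥ cost 60, so it is built.
Household 1: others sum to 54; max(0, 60 - 54) = 6.
Household 2: others sum to 42; max(0, 60 - 42) = 18.
Household 3: others sum to 49; max(0, 60 - 49) = 11.
Household 4: others sum to 59; max(0, 60 - 59) = 1.
Total collected = 6 + 18 + 11 + 1 = 36.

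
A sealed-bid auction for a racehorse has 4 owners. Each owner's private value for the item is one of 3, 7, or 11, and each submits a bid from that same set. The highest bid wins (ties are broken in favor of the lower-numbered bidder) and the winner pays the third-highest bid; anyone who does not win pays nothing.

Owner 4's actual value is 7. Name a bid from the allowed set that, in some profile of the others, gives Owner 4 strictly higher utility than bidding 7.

Suppose Owner 1 bids 3, Owner 2 bids 3 and Owner 3 bids 7.
Bid 7: loses, pays 0, utility 0.
Bid 11: wins, pays 3, utility 7 - 3 = 4.
So bidding 11 beats truth here (4 > 0).

11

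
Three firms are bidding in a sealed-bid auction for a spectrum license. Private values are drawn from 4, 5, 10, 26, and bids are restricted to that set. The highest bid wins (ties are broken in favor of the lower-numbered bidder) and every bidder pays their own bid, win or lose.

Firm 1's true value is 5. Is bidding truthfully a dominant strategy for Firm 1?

No

Consider the case where Firm 2 bids 4 and Firm 3 bids 4.
Truthful bid 5: wins, pays 5, utility 5 - 5 = 0.
Bid 4 instead: wins, pays 4, utility 5 - 4 = 1.
Since 1 > 0, bidding 4 is strictly better here, so truthful bidding is not dominant.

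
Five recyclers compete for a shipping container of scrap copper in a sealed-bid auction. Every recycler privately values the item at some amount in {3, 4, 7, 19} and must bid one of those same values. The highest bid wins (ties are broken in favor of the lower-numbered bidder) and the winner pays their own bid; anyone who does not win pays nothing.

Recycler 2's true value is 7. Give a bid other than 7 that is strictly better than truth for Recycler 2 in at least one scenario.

4

Suppose Recycler 1 bids 3, Recycler 3 bids 3, Recycler 4 bids 3 and Recycler 5 bids 3.
Bid 7: wins, pays 7, utility 7 - 7 = 0.
Bid 4: wins, pays 4, utility 7 - 4 = 3.
So bidding 4 beats truth here (3 > 0).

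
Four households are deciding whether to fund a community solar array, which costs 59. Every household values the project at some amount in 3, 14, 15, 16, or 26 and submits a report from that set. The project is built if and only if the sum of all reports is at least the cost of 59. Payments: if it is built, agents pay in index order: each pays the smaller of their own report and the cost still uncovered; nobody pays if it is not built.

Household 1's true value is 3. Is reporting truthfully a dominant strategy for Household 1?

Yes

Check each profile of the others' reports and compare truth against every alternative report.
Others report (3, 16, 26): truth gives 0, best alternative gives -11.
Others report (3, 26, 16): truth gives 0, best alternative gives -11.
Others report (3, 26, 26): truth gives 0, best alternative gives -11.
Others report (14, 14, 26): truth gives 0, best alternative gives -11.
Others report (14, 15, 16): truth gives 0, best alternative gives -11.
Others report (14, 15, 26): truth gives 0, best alternative gives -11.
(Remaining 119 profiles checked similarly; truth is weakly best in each.)
In every case the truthful report is at least as good as any alternative, so it is a dominant strategy.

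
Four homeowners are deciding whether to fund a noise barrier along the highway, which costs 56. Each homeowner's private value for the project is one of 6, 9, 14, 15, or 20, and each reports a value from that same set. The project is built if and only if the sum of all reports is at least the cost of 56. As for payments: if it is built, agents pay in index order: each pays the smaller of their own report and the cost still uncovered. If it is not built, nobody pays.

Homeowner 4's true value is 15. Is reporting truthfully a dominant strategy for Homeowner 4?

Check each profile of the others' reports and compare truth against every alternative report.
Others report (20, 20, 20): truth gives 15, best alternative gives 15.
Others report (15, 20, 20): truth gives 14, best alternative gives 14.
Others report (20, 15, 20): truth gives 14, best alternative gives 14.
Others report (20, 20, 15): truth gives 14, best alternative gives 14.
Others report (14, 20, 20): truth gives 13, best alternative gives 13.
Others report (20, 14, 20): truth gives 13, best alternative gives 13.
(Remaining 119 profiles checked similarly; truth is weakly best in each.)
In every case the truthful report is at least as good as any alternative, so it is a dominant strategy.

Yes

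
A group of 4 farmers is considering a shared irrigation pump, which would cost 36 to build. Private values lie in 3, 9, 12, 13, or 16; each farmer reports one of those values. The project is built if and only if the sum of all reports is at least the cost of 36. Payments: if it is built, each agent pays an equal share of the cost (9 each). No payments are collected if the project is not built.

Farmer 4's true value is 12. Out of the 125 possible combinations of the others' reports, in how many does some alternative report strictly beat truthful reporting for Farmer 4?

6

Others report (3, 3, 16): truth gives 0; report 16 gives 3 > 0. Violating.
Others report (3, 9, 9): truth gives 0; report 16 gives 3 > 0. Violating.
Others report (3, 16, 3): truth gives 0; report 16 gives 3 > 0. Violating.
Others report (9, 3, 9): truth gives 0; report 16 gives 3 > 0. Violating.
Others report (3, 3, 3): truth gives 0; no alternative beats it.
Others report (3, 3, 9): truth gives 0; no alternative beats it.
(Checking all 125 profiles: 6 have a profitable deviation, 119 do not.)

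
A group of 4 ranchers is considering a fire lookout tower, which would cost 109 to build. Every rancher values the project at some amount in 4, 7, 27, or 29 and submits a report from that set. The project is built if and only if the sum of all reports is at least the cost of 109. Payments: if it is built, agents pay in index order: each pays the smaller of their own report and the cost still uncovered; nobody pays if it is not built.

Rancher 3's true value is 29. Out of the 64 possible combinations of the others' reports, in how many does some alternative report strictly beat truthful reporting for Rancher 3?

7

Others report (27, 27, 29): truth gives 0; report 27 gives 2 > 0. Violating.
Others report (27, 29, 27): truth gives 0; report 27 gives 2 > 0. Violating.
Others report (27, 29, 29): truth gives 0; report 27 gives 2 > 0. Violating.
Others report (29, 27, 27): truth gives 0; report 27 gives 2 > 0. Violating.
Others report (4, 4, 4): truth gives 0; no alternative beats it.
Others report (4, 4, 7): truth gives 0; no alternative beats it.
(Checking all 64 profiles: 7 have a profitable deviation, 57 do not.)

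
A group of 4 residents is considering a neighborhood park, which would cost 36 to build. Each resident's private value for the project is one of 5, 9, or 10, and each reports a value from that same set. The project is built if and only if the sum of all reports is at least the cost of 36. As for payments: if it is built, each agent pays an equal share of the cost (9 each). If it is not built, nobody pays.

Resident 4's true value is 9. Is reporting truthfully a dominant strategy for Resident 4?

Yes

Check each profile of the others' reports and compare truth against every alternative report.
Others report (5, 5, 5): truth gives 0, best alternative gives 0.
Others report (5, 5, 9): truth gives 0, best alternative gives 0.
Others report (5, 5, 10): truth gives 0, best alternative gives 0.
Others report (5, 9, 5): truth gives 0, best alternative gives 0.
Others report (5, 9, 9): truth gives 0, best alternative gives 0.
Others report (5, 9, 10): truth gives 0, best alternative gives 0.
(Remaining 21 profiles checked similarly; truth is weakly best in each.)
In every case the truthful report is at least as good as any alternative, so it is a dominant strategy.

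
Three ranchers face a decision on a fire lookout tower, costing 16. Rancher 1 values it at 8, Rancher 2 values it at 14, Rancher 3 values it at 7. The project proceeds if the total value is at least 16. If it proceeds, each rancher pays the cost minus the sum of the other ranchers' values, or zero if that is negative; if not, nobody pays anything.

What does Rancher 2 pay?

Total value 29 ≥ cost 16, so the project is built.
The other ranchers' values sum to 15.
Cost minus that sum is 16 - 15 = 1.

1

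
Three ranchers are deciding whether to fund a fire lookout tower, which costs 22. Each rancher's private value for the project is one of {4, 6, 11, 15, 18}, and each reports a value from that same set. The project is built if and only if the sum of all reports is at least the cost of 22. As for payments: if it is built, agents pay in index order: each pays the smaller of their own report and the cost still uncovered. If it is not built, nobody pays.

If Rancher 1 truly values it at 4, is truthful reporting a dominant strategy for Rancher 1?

Check each profile of the others' reports and compare truth against every alternative report.
Others report (4, 15): truth gives 0, best alternative gives -2.
Others report (4, 18): truth gives 0, best alternative gives -2.
Others report (6, 11): truth gives 0, best alternative gives -2.
Others report (6, 15): truth gives 0, best alternative gives -2.
Others report (6, 18): truth gives 0, best alternative gives -2.
Others report (11, 6): truth gives 0, best alternative gives -2.
(Remaining 19 profiles checked similarly; truth is weakly best in each.)
In every case the truthful report is at least as good as any alternative, so it is a dominant strategy.

Yes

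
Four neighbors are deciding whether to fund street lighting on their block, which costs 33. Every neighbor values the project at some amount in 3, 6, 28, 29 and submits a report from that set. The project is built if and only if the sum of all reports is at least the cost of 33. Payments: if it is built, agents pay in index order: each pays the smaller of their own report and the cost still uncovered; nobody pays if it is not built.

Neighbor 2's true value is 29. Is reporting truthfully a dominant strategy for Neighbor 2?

Consider the case where Neighbor 1 reports 3, Neighbor 3 reports 3 and Neighbor 4 reports 3.
Truthful report 29: project built, pays 29, utility 29 - 29 = 0.
Report 28 instead: project built, pays 28, utility 29 - 28 = 1.
Since 1 > 0, reporting 28 is strictly better here, so truthful reporting is not dominant.

No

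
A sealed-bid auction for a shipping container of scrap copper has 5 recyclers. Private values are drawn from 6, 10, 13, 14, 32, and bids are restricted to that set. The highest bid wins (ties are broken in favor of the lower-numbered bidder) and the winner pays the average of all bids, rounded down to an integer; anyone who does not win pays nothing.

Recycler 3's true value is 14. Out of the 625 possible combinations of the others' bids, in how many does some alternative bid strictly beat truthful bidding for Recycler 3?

19

Others bid (6, 6, 6, 6): truth gives 7; bid 10 gives 8 > 7. Violating.
Others bid (6, 6, 6, 10): truth gives 6; bid 10 gives 7 > 6. Violating.
Others bid (6, 6, 6, 13): truth gives 5; bid 13 gives 6 > 5. Violating.
Others bid (6, 6, 10, 6): truth gives 6; bid 10 gives 7 > 6. Violating.
Others bid (6, 6, 6, 14): truth gives 5; no alternative beats it.
Others bid (6, 6, 6, 32): truth gives 0; no alternative beats it.
(Checking all 625 profiles: 19 have a profitable deviation, 606 do not.)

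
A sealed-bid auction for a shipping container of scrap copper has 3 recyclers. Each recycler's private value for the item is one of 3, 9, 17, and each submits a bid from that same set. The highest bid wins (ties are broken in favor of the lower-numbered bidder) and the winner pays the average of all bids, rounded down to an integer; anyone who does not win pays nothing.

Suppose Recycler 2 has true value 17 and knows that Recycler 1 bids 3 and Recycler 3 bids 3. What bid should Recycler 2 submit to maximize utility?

Bid 3: loses, pays 0, utility 0.
Bid 9: wins, pays 5, utility 17 - 5 = 12.
Bid 17: wins, pays 7, utility 17 - 7 = 10.
The best choice is 9 with utility 12.

9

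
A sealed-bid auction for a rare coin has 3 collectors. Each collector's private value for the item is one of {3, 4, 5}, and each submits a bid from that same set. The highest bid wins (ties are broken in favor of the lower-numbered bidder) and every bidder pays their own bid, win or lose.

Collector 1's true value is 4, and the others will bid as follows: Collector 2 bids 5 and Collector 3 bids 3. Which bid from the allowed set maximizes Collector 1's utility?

Bid 3: loses but pays 3, utility -3.
Bid 4: loses but pays 4, utility -4.
Bid 5: wins, pays 5, utility 4 - 5 = -1.
The best choice is 5 with utility -1.

5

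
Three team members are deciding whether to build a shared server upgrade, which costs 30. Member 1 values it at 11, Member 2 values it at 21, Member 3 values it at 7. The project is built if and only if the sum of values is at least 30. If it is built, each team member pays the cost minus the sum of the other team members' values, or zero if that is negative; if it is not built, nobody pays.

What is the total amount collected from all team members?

14

Total value 39 ≥ cost 30, so it is built.
Member 1: others sum to 28; max(0, 30 - 28) = 2.
Member 2: others sum to 18; max(0, 30 - 18) = 12.
Member 3: others sum to 32; max(0, 30 - 32) = 0.
Total collected = 2 + 12 + 0 = 14.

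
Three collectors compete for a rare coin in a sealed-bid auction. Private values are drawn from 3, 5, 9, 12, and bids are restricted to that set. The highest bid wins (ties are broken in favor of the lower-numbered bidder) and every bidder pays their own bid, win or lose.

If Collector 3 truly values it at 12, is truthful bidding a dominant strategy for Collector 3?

No

Consider the case where Collector 1 bids 3 and Collector 2 bids 3.
Truthful bid 12: wins, pays 12, utility 12 - 12 = 0.
Bid 5 instead: wins, pays 5, utility 12 - 5 = 7.
Since 7 > 0, bidding 5 is strictly better here, so truthful bidding is not dominant.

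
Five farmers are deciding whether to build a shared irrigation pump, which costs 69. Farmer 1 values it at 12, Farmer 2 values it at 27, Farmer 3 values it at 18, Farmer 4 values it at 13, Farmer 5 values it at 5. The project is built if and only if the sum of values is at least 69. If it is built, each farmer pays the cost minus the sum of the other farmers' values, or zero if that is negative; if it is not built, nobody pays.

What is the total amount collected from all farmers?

Total value 75 ≥ cost 69, so it is built.
Farmer 1: others sum to 63; max(0, 69 - 63) = 6.
Farmer 2: others sum to 48; max(0, 69 - 48) = 21.
Farmer 3: others sum to 57; max(0, 69 - 57) = 12.
Farmer 4: others sum to 62; max(0, 69 - 62) = 7.
Farmer 5: others sum to 70; max(0, 69 - 70) = 0.
Total collected = 6 + 21 + 12 + 7 + 0 = 46.

46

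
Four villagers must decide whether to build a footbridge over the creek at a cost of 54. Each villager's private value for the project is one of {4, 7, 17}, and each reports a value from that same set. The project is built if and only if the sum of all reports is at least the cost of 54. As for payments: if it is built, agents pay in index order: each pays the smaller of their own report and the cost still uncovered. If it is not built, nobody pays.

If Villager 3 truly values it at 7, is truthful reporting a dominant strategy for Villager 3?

Consider the case where Villager 1 reports 17, Villager 2 reports 17 and Villager 4 reports 17.
Truthful report 7: project built, pays 7, utility 7 - 7 = 0.
Report 4 instead: project built, pays 4, utility 7 - 4 = 3.
Since 3 > 0, reporting 4 is strictly better here, so truthful reporting is not dominant.

No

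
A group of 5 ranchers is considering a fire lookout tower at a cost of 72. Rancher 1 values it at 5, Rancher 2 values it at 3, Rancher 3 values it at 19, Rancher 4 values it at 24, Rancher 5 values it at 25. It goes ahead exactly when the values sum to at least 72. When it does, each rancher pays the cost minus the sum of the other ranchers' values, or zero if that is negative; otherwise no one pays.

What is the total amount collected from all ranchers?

57

Total value 76 ≥ cost 72, so it is built.
Rancher 1: others sum to 71; max(0, 72 - 71) = 1.
Rancher 2: others sum to 73; max(0, 72 - 73) = 0.
Rancher 3: others sum to 57; max(0, 72 - 57) = 15.
Rancher 4: others sum to 52; max(0, 72 - 52) = 20.
Rancher 5: others sum to 51; max(0, 72 - 51) = 21.
Total collected = 1 + 0 + 15 + 20 + 21 = 57.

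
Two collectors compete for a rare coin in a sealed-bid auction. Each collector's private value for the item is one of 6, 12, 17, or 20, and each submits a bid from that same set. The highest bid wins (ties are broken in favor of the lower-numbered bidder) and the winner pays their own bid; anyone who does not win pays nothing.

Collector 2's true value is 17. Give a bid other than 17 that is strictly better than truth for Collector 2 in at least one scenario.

Suppose Collector 1 bids 6.
Bid 17: wins, pays 17, utility 17 - 17 = 0.
Bid 12: wins, pays 12, utility 17 - 12 = 5.
So bidding 12 beats truth here (5 > 0).

12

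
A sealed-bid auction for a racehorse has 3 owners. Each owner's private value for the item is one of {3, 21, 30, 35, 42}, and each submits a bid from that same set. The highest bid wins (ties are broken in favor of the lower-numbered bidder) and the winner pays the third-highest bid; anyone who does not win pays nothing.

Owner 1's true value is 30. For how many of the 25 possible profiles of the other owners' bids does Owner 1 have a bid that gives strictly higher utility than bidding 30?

8

Others bid (3, 35): truth gives 0; bid 35 gives 27 > 0. Violating.
Others bid (3, 42): truth gives 0; bid 42 gives 27 > 0. Violating.
Others bid (21, 35): truth gives 0; bid 35 gives 9 > 0. Violating.
Others bid (21, 42): truth gives 0; bid 42 gives 9 > 0. Violating.
Others bid (3, 3): truth gives 27; no alternative beats it.
Others bid (3, 21): truth gives 27; no alternative beats it.
(Checking all 25 profiles: 8 have a profitable deviation, 17 do not.)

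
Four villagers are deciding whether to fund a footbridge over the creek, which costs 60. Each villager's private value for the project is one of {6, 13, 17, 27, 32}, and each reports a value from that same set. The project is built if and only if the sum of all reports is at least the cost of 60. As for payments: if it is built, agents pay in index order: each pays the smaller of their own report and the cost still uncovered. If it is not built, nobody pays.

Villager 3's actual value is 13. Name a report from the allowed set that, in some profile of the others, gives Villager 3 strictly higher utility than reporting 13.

Suppose Villager 1 reports 6, Villager 2 reports 17 and Villager 4 reports 32.
Report 13: project built, pays 13, utility 13 - 13 = 0.
Report 6: project built, pays 6, utility 13 - 6 = 7.
So reporting 6 beats truth here (7 > 0).

6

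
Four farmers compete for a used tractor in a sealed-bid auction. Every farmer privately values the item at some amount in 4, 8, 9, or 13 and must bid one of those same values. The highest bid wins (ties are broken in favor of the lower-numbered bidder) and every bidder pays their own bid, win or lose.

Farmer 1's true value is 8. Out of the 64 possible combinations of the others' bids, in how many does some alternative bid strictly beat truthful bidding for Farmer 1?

Others bid (4, 4, 4): truth gives 0; bid 4 gives 4 > 0. Violating.
Others bid (4, 4, 9): truth gives -8; bid 9 gives -1 > -8. Violating.
Others bid (4, 4, 13): truth gives -8; bid 4 gives -4 > -8. Violating.
Others bid (4, 8, 9): truth gives -8; bid 9 gives -1 > -8. Violating.
Others bid (4, 4, 8): truth gives 0; no alternative beats it.
Others bid (4, 8, 4): truth gives 0; no alternative beats it.
(Checking all 64 profiles: 57 have a profitable deviation, 7 do not.)

57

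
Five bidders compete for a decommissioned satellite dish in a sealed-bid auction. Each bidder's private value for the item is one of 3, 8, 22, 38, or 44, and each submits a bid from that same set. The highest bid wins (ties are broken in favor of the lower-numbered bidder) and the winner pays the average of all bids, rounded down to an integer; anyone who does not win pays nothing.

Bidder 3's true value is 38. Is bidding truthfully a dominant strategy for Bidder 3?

No

Consider the case where Bidder 1 bids 3, Bidder 2 bids 3, Bidder 4 bids 3 and Bidder 5 bids 3.
Truthful bid 38: wins, pays 10, utility 38 - 10 = 28.
Bid 8 instead: wins, pays 4, utility 38 - 4 = 34.
Since 34 > 28, bidding 8 is strictly better here, so truthful bidding is not dominant.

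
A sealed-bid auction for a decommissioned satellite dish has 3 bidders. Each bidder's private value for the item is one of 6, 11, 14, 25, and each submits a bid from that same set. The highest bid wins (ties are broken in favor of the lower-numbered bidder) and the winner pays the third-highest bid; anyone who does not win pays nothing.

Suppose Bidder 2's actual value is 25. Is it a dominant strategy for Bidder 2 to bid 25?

Check each profile of the others' bids and compare truth against every alternative bid.
Others bid (6, 25): truth gives 19, best alternative gives 0.
Others bid (14, 6): truth gives 19, best alternative gives 0.
Others bid (11, 25): truth gives 14, best alternative gives 0.
Others bid (14, 11): truth gives 14, best alternative gives 0.
Others bid (14, 14): truth gives 11, best alternative gives 0.
Others bid (14, 25): truth gives 11, best alternative gives 0.
(Remaining 10 profiles checked similarly; truth is weakly best in each.)
In every case the truthful bid is at least as good as any alternative, so it is a dominant strategy.

Yes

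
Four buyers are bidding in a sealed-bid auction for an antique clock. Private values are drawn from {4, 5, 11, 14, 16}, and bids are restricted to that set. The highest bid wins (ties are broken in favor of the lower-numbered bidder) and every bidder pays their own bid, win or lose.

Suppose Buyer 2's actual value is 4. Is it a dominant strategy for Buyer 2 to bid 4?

Consider the case where Buyer 1 bids 4, Buyer 3 bids 4 and Buyer 4 bids 4.
Truthful bid 4: loses but pays 4, utility -4.
Bid 5 instead: wins, pays 5, utility 4 - 5 = -1.
Since -1 > -4, bidding 5 is strictly better here, so truthful bidding is not dominant.

No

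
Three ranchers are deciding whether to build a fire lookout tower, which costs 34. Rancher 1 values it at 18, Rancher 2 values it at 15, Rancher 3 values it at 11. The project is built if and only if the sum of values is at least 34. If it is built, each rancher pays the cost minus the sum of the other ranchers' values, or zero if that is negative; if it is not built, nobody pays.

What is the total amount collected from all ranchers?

Total value 44 ≥ cost 34, so it is built.
Rancher 1: others sum to 26; max(0, 34 - 26) = 8.
Rancher 2: others sum to 29; max(0, 34 - 29) = 5.
Rancher 3: others sum to 33; max(0, 34 - 33) = 1.
Total collected = 8 + 5 + 1 = 14.

14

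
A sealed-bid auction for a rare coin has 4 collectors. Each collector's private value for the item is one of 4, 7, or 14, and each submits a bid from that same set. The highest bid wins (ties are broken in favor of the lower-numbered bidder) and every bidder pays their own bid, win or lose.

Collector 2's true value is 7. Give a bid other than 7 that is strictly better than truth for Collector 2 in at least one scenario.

4

Suppose Collector 1 bids 4, Collector 3 bids 4 and Collector 4 bids 14.
Bid 7: loses but pays 7, utility -7.
Bid 4: loses but pays 4, utility -4.
So bidding 4 beats truth here (-4 > -7).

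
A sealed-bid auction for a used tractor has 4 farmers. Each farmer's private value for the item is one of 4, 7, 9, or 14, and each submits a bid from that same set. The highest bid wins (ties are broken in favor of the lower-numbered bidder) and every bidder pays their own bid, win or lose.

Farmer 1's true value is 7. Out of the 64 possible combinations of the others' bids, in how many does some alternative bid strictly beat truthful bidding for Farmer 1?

57

Others bid (4, 4, 4): truth gives 0; bid 4 gives 3 > 0. Violating.
Others bid (4, 4, 9): truth gives -7; bid 9 gives -2 > -7. Violating.
Others bid (4, 4, 14): truth gives -7; bid 4 gives -4 > -7. Violating.
Others bid (4, 7, 9): truth gives -7; bid 9 gives -2 > -7. Violating.
Others bid (4, 4, 7): truth gives 0; no alternative beats it.
Others bid (4, 7, 4): truth gives 0; no alternative beats it.
(Checking all 64 profiles: 57 have a profitable deviation, 7 do not.)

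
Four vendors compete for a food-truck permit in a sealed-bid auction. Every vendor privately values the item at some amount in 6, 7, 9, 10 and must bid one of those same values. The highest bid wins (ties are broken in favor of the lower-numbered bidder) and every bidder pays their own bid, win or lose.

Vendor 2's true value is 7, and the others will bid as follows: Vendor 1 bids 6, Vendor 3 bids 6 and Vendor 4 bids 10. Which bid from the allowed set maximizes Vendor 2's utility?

Bid 6: loses but pays 6, utility -6.
Bid 7: loses but pays 7, utility -7.
Bid 9: loses but pays 9, utility -9.
Bid 10: wins, pays 10, utility 7 - 10 = -3.
The best choice is 10 with utility -3.

10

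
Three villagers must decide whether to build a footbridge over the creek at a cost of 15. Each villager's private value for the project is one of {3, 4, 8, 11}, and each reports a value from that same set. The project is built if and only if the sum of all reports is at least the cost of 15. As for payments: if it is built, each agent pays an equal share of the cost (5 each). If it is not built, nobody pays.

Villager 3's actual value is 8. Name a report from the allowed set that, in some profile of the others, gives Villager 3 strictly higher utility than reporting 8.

11

Suppose Villager 1 reports 3 and Villager 2 reports 3.
Report 8: project not built, utility 0.
Report 11: project built, pays 5, utility 8 - 5 = 3.
So reporting 11 beats truth here (3 > 0).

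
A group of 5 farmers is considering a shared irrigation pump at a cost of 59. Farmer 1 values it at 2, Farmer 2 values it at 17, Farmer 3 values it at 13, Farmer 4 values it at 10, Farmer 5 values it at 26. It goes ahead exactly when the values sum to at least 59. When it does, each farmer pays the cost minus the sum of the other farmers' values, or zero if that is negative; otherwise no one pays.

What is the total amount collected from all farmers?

30

Total value 68 ≥ cost 59, so it is built.
Farmer 1: others sum to 66; max(0, 59 - 66) = 0.
Farmer 2: others sum to 51; max(0, 59 - 51) = 8.
Farmer 3: others sum to 55; max(0, 59 - 55) = 4.
Farmer 4: others sum to 58; max(0, 59 - 58) = 1.
Farmer 5: others sum to 42; max(0, 59 - 42) = 17.
Total collected = 0 + 8 + 4 + 1 + 17 = 30.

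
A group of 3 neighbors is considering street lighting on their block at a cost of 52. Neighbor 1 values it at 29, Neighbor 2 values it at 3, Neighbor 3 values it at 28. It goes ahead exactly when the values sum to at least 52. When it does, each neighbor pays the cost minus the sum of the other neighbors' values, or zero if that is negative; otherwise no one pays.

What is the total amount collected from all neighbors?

Total value 60 ≥ cost 52, so it is built.
Neighbor 1: others sum to 31; max(0, 52 - 31) = 21.
Neighbor 2: others sum to 57; max(0, 52 - 57) = 0.
Neighbor 3: others sum to 32; max(0, 52 - 32) = 20.
Total collected = 21 + 0 + 20 = 41.

41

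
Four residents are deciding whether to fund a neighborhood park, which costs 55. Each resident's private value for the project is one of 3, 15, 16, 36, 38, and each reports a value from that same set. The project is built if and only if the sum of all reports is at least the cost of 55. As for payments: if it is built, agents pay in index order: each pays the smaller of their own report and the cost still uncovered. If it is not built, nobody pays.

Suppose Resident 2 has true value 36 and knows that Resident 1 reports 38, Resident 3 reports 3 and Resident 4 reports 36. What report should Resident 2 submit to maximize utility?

Report 3: project built, pays 3, utility 36 - 3 = 33.
Report 15: project built, pays 15, utility 36 - 15 = 21.
Report 16: project built, pays 16, utility 36 - 16 = 20.
Report 36: project built, pays 17, utility 36 - 17 = 19.
Report 38: project built, pays 17, utility 36 - 17 = 19.
The best choice is 3 with utility 33.

3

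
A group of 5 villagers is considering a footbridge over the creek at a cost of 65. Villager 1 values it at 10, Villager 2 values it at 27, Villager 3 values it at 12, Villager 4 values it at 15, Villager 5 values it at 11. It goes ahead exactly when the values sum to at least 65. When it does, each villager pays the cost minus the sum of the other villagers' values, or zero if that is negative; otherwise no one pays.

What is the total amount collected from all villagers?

Total value 75 ≥ cost 65, so it is built.
Villager 1: others sum to 65; max(0, 65 - 65) = 0.
Villager 2: others sum to 48; max(0, 65 - 48) = 17.
Villager 3: others sum to 63; max(0, 65 - 63) = 2.
Villager 4: others sum to 60; max(0, 65 - 60) = 5.
Villager 5: others sum to 64; max(0, 65 - 64) = 1.
Total collected = 0 + 17 + 2 + 5 + 1 = 25.

25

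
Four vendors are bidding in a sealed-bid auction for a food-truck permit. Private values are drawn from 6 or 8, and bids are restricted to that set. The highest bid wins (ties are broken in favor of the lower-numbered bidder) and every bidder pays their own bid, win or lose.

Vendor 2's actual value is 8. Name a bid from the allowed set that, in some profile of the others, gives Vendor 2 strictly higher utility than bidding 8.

6

Suppose Vendor 1 bids 8, Vendor 3 bids 6 and Vendor 4 bids 6.
Bid 8: loses but pays 8, utility -8.
Bid 6: loses but pays 6, utility -6.
So bidding 6 beats truth here (-6 > -8).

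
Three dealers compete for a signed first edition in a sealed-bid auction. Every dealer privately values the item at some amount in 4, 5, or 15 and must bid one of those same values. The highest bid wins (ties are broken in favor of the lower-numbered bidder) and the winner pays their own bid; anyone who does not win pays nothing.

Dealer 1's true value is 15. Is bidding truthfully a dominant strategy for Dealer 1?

No

Consider the case where Dealer 2 bids 4 and Dealer 3 bids 4.
Truthful bid 15: wins, pays 15, utility 15 - 15 = 0.
Bid 4 instead: wins, pays 4, utility 15 - 4 = 11.
Since 11 > 0, bidding 4 is strictly better here, so truthful bidding is not dominant.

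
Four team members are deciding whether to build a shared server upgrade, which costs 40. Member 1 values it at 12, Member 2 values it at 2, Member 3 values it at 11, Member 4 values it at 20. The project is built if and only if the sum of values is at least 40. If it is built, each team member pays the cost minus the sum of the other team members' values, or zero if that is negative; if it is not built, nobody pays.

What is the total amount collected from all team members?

Total value 45 ≥ cost 40, so it is built.
Member 1: others sum to 33; max(0, 40 - 33) = 7.
Member 2: others sum to 43; max(0, 40 - 43) = 0.
Member 3: others sum to 34; max(0, 40 - 34) = 6.
Member 4: others sum to 25; max(0, 40 - 25) = 15.
Total collected = 7 + 0 + 6 + 15 = 28.

28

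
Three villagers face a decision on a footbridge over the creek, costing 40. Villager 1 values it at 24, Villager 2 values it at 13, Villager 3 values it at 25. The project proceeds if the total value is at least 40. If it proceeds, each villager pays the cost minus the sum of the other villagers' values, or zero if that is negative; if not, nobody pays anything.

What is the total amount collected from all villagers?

5

Total value 62 ≥ cost 40, so it is built.
Villager 1: others sum to 38; max(0, 40 - 38) = 2.
Villager 2: others sum to 49; max(0, 40 - 49) = 0.
Villager 3: others sum to 37; max(0, 40 - 37) = 3.
Total collected = 2 + 0 + 3 = 5.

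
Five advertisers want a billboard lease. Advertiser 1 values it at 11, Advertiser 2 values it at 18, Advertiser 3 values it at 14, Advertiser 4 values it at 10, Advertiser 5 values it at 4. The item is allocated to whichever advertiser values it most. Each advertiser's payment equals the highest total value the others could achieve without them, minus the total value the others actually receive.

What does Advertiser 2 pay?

14

Advertiser 2 has the highest value and receives the item.
Without Advertiser 2, the item would go to the next-highest value, 14, so the others could achieve 14.
With Advertiser 2 present and winning, the others receive nothing, so their total is 0.
Payment = 14 - 0 = 14.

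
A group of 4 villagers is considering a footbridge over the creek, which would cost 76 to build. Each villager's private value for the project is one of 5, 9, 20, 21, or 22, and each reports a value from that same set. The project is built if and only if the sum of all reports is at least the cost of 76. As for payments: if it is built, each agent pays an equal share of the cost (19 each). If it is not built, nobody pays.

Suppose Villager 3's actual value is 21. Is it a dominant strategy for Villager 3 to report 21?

Yes

Check each profile of the others' reports and compare truth against every alternative report.
Others report (20, 20, 20): truth gives 2, best alternative gives 2.
Others report (20, 20, 21): truth gives 2, best alternative gives 2.
Others report (20, 20, 22): truth gives 2, best alternative gives 2.
Others report (20, 21, 20): truth gives 2, best alternative gives 2.
Others report (20, 21, 21): truth gives 2, best alternative gives 2.
Others report (20, 21, 22): truth gives 2, best alternative gives 2.
(Remaining 119 profiles checked similarly; truth is weakly best in each.)
In every case the truthful report is at least as good as any alternative, so it is a dominant strategy.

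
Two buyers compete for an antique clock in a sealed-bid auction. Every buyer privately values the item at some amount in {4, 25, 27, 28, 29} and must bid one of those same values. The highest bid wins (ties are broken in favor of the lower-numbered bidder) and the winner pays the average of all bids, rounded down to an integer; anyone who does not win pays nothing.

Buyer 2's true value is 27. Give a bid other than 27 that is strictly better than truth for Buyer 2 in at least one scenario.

25

Suppose Buyer 1 bids 4.
Bid 27: wins, pays 15, utility 27 - 15 = 12.
Bid 25: wins, pays 14, utility 27 - 14 = 13.
So bidding 25 beats truth here (13 > 12).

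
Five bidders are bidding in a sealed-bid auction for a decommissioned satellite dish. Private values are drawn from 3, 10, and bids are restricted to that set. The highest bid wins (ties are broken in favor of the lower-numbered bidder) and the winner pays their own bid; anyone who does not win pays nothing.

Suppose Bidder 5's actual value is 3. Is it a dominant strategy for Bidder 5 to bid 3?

Check each profile of the others' bids and compare truth against every alternative bid.
Others bid (3, 3, 3, 3): truth gives 0, best alternative gives -7.
Others bid (3, 3, 3, 10): truth gives 0, best alternative gives 0.
Others bid (3, 3, 10, 3): truth gives 0, best alternative gives 0.
Others bid (3, 3, 10, 10): truth gives 0, best alternative gives 0.
Others bid (3, 10, 3, 3): truth gives 0, best alternative gives 0.
Others bid (3, 10, 3, 10): truth gives 0, best alternative gives 0.
(Remaining 10 profiles checked similarly; truth is weakly best in each.)
In every case the truthful bid is at least as good as any alternative, so it is a dominant strategy.

Yes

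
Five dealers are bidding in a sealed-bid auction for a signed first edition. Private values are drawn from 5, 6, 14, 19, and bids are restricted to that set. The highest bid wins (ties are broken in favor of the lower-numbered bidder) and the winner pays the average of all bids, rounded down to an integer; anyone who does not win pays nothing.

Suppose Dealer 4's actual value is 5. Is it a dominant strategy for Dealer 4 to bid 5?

Yes

Check each profile of the others' bids and compare truth against every alternative bid.
Others bid (5, 5, 5, 5): truth gives 0, best alternative gives 0.
Others bid (5, 5, 5, 6): truth gives 0, best alternative gives 0.
Others bid (5, 5, 5, 14): truth gives 0, best alternative gives 0.
Others bid (5, 5, 5, 19): truth gives 0, best alternative gives 0.
Others bid (5, 5, 6, 5): truth gives 0, best alternative gives 0.
Others bid (5, 5, 6, 6): truth gives 0, best alternative gives 0.
(Remaining 250 profiles checked similarly; truth is weakly best in each.)
In every case the truthful bid is at least as good as any alternative, so it is a dominant strategy.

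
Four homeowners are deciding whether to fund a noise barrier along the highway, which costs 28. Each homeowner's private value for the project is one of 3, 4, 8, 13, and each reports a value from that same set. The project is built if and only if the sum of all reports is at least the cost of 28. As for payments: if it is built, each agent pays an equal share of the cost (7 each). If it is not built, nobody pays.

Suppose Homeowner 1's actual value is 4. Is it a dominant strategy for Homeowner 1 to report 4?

Consider the case where Homeowner 2 reports 3, Homeowner 3 reports 8 and Homeowner 4 reports 13.
Truthful report 4: project built, pays 7, utility 4 - 7 = -3.
Report 3 instead: project not built, utility 0.
Since 0 > -3, reporting 3 is strictly better here, so truthful reporting is not dominant.

No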